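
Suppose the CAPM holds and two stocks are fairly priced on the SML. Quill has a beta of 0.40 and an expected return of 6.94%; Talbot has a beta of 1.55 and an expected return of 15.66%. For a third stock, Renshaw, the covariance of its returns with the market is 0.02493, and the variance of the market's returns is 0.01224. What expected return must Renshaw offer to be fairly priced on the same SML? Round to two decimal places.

MRP = (15.66% − 6.94%) / (1.55 − 0.40) = 7.5826%
R_f = 6.94% − 0.40 × 7.5826% = 3.9070%
β_Renshaw = Cov / Var(R_m) = 0.02493 / 0.01224 = 2.0368
E(R_Renshaw) = R_f + β × MRP = 3.9070% + 2.0368 × 7.5826% = 19.35%

19.35%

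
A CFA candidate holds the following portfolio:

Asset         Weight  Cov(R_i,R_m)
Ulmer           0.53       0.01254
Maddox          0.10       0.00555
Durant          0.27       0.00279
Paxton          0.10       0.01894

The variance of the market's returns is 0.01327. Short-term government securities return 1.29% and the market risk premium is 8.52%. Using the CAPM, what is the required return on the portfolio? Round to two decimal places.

7.61%

β_Ulmer = 0.01254 / 0.01327 = 0.9450
β_Maddox = 0.00555 / 0.01327 = 0.4182
β_Durant = 0.00279 / 0.01327 = 0.2102
β_Paxton = 0.01894 / 0.01327 = 1.4273
β_P = Σ w_i β_i = 0.53×0.9450 + 0.10×0.4182 + 0.27×0.2102 + 0.10×1.4273 = 0.7422
E(R_P) = R_f + β_P × MRP = 1.29% + 0.7422 × 8.52% = 7.61%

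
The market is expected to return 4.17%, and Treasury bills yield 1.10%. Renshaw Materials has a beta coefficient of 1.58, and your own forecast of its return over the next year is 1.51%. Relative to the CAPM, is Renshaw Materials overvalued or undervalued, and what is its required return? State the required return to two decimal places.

Overvalued; required return 5.95%

MRP = 4.17% − 1.10% = 3.07%
Required return = R_f + β·MRP = 1.10% + 1.58 × 3.07% = 5.95%
Forecast 1.51% < required 5.95% → the stock plots below the SML → overvalued.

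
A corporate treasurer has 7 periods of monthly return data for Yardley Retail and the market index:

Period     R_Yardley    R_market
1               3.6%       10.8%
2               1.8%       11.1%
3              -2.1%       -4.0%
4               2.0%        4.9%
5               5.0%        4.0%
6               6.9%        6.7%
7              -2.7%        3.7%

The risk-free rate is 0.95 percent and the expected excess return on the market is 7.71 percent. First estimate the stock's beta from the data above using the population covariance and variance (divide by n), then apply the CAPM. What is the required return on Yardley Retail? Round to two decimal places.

Mean R_i = (3.6 + 1.8 − 2.1 + 2.0 + 5.0 + 6.9 − 2.7) / 7 = 2.0714%
Mean R_m = (10.8 + 11.1 − 4.0 + 4.9 + 4.0 + 6.7 + 3.7) / 7 = 5.3143%
Σ(R_i − R̄_i)(R_m − R̄_m) = 56.2429  ⇒  Cov = 56.2429 / 7 = 8.0347
Σ(R_m − R̄_m)² = 156.7486  ⇒  Var(R_m) = 156.7486 / 7 = 22.3927
β = Cov / Var(R_m) = 8.0347 / 22.3927 = 0.3588
E(R) = R_f + β × MRP = 0.95% + 0.3588 × 7.71% = 3.72%

3.72%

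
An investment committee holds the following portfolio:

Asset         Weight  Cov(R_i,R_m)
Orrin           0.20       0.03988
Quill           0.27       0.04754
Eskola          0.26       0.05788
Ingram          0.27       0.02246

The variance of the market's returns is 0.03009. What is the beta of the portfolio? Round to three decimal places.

β_Orrin = 0.03988 / 0.03009 = 1.3254
β_Quill = 0.04754 / 0.03009 = 1.5799
β_Eskola = 0.05788 / 0.03009 = 1.9236
β_Ingram = 0.02246 / 0.03009 = 0.7464
β_P = Σ w_i β_i = 0.20×1.3254 + 0.27×1.5799 + 0.26×1.9236 + 0.27×0.7464 = 1.3933

1.393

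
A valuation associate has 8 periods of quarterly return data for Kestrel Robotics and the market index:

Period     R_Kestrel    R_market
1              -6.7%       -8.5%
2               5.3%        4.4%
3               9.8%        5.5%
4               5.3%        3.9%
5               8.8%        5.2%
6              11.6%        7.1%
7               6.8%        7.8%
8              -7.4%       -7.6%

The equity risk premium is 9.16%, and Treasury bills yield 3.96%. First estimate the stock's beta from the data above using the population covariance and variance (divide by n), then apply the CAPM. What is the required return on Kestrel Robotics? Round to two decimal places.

Mean R_i = (-6.7 + 5.3 + 9.8 + 5.3 + 8.8 + 11.6 + 6.8 − 7.4) / 8 = 4.1875%
Mean R_m = (-8.5 + 4.4 + 5.5 + 3.9 + 5.2 + 7.1 + 7.8 − 7.6) / 8 = 2.2250%
Σ(R_i − R̄_i)(R_m − R̄_m) = 317.7025  ⇒  Cov = 317.7025 / 8 = 39.7128
Σ(R_m − R̄_m)² = 293.5150  ⇒  Var(R_m) = 293.5150 / 8 = 36.6894
β = Cov / Var(R_m) = 39.7128 / 36.6894 = 1.0824
E(R) = R_f + β × MRP = 3.96% + 1.0824 × 9.16% = 13.87%

13.87%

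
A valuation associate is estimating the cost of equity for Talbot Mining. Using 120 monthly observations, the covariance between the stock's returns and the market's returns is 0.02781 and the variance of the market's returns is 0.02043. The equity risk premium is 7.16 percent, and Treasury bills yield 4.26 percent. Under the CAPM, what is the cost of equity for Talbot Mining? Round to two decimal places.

14.01%

β = Cov(R_i, R_m) / Var(R_m) = 0.02781 / 0.02043 = 1.3612
E(R) = R_f + β × MRP = 4.26% + 1.3612 × 7.16% = 14.01%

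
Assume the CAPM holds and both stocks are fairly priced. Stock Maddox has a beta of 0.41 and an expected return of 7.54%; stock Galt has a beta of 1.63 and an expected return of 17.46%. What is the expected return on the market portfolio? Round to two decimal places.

12.34%

Both satisfy E(R) = R_f + β·MRP, so the slope of the SML is
MRP = (17.46% − 7.54%) / (1.63 − 0.41) = 9.92% / 1.22 = 8.1311%
R_f = E(R_Maddox) − β_Maddox·MRP = 7.54% − 0.41 × 8.1311% = 4.2062%
E(R_m) = R_f + MRP = 4.2062% + 8.1311% = 12.34%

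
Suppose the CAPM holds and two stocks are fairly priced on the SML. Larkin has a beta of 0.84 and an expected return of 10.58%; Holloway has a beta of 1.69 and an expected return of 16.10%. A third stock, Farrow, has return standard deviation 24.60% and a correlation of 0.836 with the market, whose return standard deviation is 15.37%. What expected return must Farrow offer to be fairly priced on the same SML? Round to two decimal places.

MRP = (16.10% − 10.58%) / (1.69 − 0.84) = 6.4941%
R_f = 10.58% − 0.84 × 6.4941% = 5.1250%
β_Farrow = ρ·σ_i/σ_m = 0.836 × 24.60 / 15.37 = 1.3380
E(R_Farrow) = R_f + β × MRP = 5.1250% + 1.3380 × 6.4941% = 13.81%

13.81%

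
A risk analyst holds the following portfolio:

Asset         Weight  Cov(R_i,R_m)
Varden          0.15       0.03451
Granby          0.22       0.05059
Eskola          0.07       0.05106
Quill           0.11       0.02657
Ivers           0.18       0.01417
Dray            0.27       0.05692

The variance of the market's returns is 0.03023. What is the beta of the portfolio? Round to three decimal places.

β_Varden = 0.03451 / 0.03023 = 1.1416
β_Granby = 0.05059 / 0.03023 = 1.6735
β_Eskola = 0.05106 / 0.03023 = 1.6891
β_Quill = 0.02657 / 0.03023 = 0.8789
β_Ivers = 0.01417 / 0.03023 = 0.4687
β_Dray = 0.05692 / 0.03023 = 1.8829
β_P = Σ w_i β_i = 0.15×1.1416 + 0.22×1.6735 + 0.07×1.6891 + 0.11×0.8789 + 0.18×0.4687 + 0.27×1.8829 = 1.3471

1.347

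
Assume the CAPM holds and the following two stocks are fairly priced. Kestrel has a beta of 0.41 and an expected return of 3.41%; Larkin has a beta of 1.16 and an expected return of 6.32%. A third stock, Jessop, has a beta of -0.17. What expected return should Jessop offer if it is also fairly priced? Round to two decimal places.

MRP (SML slope) = (6.32% − 3.41%) / (1.16 − 0.41) = 2.91% / 0.75 = 3.8800%
R_f (intercept) = 3.41% − 0.41 × 3.8800% = 1.8192%
E(R_Jessop) = R_f + β × MRP = 1.8192% + -0.17 × 3.8800% = 1.16%

1.16%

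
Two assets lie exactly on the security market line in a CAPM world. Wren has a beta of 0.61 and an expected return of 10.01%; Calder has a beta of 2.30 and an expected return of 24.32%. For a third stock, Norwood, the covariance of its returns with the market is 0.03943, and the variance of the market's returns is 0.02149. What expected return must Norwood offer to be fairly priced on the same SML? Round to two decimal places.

MRP = (24.32% − 10.01%) / (2.30 − 0.61) = 8.4675%
R_f = 10.01% − 0.61 × 8.4675% = 4.8448%
β_Norwood = Cov / Var(R_m) = 0.03943 / 0.02149 = 1.8348
E(R_Norwood) = R_f + β × MRP = 4.8448% + 1.8348 × 8.4675% = 20.38%

20.38%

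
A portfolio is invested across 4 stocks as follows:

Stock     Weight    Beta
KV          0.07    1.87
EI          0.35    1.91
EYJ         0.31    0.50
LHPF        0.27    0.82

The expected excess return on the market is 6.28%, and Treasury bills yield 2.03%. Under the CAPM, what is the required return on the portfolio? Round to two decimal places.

9.41%

β_P = Σ w_i β_i = 0.07×1.87 + 0.35×1.91 + 0.31×0.50 + 0.27×0.82 = 1.1758
E(R_P) = R_f + β_P × MRP = 2.03% + 1.1758 × 6.28% = 9.41%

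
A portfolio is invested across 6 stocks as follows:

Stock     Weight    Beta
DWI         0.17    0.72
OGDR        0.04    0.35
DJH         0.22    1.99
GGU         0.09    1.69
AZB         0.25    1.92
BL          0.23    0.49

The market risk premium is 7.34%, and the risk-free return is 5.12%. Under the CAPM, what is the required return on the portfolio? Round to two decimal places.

14.80%

β_P = Σ w_i β_i = 0.17×0.72 + 0.04×0.35 + 0.22×1.99 + 0.09×1.69 + 0.25×1.92 + 0.23×0.49 = 1.3190
E(R_P) = R_f + β_P × MRP = 5.12% + 1.3190 × 7.34% = 14.80%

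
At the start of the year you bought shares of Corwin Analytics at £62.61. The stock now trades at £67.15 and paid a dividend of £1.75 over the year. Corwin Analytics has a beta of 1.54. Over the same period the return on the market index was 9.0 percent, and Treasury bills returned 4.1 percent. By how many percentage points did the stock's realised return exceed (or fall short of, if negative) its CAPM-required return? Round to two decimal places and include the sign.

-1.60%

Realised HPR = (P1 + D1 − P0) / P0 = (67.15 + 1.75 − 62.61) / 62.61 = 6.29 / 62.61 = 10.0463%
MRP = 9.0% − 4.1% = 4.90%
CAPM required = R_f + β·MRP = 4.1% + 1.54 × 4.9% = 11.6460%
α = realised − required = 10.0463% − 11.6460% = -1.60%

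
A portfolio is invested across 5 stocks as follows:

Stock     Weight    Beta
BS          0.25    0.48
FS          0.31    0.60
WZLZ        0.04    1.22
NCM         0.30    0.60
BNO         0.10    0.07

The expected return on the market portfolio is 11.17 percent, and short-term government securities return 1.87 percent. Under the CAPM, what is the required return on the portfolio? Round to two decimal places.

6.91%

β_P = Σ w_i β_i = 0.25×0.48 + 0.31×0.60 + 0.04×1.22 + 0.30×0.60 + 0.10×0.07 = 0.5418
MRP = 11.17% − 1.87% = 9.30%
E(R_P) = R_f + β_P × MRP = 1.87% + 0.5418 × 9.30% = 6.91%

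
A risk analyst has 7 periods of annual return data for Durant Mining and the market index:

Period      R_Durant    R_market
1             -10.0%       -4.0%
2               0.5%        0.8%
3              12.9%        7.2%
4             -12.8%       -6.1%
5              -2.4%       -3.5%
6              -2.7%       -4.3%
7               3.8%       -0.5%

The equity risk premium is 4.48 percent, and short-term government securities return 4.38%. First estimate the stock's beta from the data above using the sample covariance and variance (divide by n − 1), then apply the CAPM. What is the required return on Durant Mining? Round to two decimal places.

12.27%

Mean R_i = (-10.0 + 0.5 + 12.9 − 12.8 − 2.4 − 2.7 + 3.8) / 7 = -1.5286%
Mean R_m = (-4.0 + 0.8 + 7.2 − 6.1 − 3.5 − 4.3 − 0.5) / 7 = -1.4857%
Σ(R_i − R̄_i)(R_m − R̄_m) = 213.5729  ⇒  Cov = 213.5729 / 6 = 35.5955
Σ(R_m − R̄_m)² = 121.2286  ⇒  Var(R_m) = 121.2286 / 6 = 20.2048
β = Cov / Var(R_m) = 35.5955 / 20.2048 = 1.7617
E(R) = R_f + β × MRP = 4.38% + 1.7617 × 4.48% = 12.27%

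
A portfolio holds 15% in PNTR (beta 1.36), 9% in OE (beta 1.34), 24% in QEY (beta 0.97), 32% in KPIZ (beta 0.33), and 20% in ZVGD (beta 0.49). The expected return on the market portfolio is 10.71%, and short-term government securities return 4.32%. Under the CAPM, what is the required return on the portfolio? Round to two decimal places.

β_P = Σ w_i β_i = 0.15×1.36 + 0.09×1.34 + 0.24×0.97 + 0.32×0.33 + 0.20×0.49 = 0.7610
MRP = 10.71% − 4.32% = 6.39%
E(R_P) = R_f + β_P × MRP = 4.32% + 0.7610 × 6.39% = 9.18%

9.18%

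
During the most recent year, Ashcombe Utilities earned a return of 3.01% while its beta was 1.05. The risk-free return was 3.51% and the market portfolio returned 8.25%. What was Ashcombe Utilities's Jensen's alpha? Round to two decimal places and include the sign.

Market excess return = 8.25% − 3.51% = 4.74%
CAPM benchmark = R_f + β(R_m − R_f) = 3.51% + 1.05 × 4.74% = 8.4870%
α = actual − benchmark = 3.01% − 8.4870% = -5.48%

-5.48%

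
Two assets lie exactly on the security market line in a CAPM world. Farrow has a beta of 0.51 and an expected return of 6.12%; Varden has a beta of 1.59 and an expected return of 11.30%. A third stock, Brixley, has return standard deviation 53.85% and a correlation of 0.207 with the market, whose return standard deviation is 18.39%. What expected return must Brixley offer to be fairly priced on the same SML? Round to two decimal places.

MRP = (11.30% − 6.12%) / (1.59 − 0.51) = 4.7963%
R_f = 6.12% − 0.51 × 4.7963% = 3.6739%
β_Brixley = ρ·σ_i/σ_m = 0.207 × 53.85 / 18.39 = 0.6061
E(R_Brixley) = R_f + β × MRP = 3.6739% + 0.6061 × 4.7963% = 6.58%

6.58%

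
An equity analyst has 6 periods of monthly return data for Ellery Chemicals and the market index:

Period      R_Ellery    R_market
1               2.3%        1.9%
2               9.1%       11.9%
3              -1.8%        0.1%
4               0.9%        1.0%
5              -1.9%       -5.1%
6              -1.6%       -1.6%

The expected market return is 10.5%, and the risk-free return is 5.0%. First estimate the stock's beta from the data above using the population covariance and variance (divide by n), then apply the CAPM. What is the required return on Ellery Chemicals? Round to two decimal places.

Mean R_i = (2.3 + 9.1 − 1.8 + 0.9 − 1.9 − 1.6) / 6 = 1.1667%
Mean R_m = (1.9 + 11.9 + 0.1 + 1.0 − 5.1 − 1.6) / 6 = 1.3667%
Σ(R_i − R̄_i)(R_m − R̄_m) = 116.0633  ⇒  Cov = 116.0633 / 6 = 19.3439
Σ(R_m − R̄_m)² = 163.5933  ⇒  Var(R_m) = 163.5933 / 6 = 27.2656
β = Cov / Var(R_m) = 19.3439 / 27.2656 = 0.7095
MRP = 10.5% − 5.0% = 5.50%
E(R) = R_f + β × MRP = 5.0% + 0.7095 × 5.5% = 8.90%

8.90%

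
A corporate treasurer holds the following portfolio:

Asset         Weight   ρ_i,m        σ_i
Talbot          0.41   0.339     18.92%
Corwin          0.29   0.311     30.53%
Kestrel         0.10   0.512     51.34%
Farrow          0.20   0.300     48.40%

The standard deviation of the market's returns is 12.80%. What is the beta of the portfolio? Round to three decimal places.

0.853

β_Talbot = 0.339 × 18.92% / 12.80% = 0.5011
β_Corwin = 0.311 × 30.53% / 12.80% = 0.7418
β_Kestrel = 0.512 × 51.34% / 12.80% = 2.0536
β_Farrow = 0.300 × 48.40% / 12.80% = 1.1344
β_P = Σ w_i β_i = 0.41×0.5011 + 0.29×0.7418 + 0.10×2.0536 + 0.20×1.1344 = 0.8528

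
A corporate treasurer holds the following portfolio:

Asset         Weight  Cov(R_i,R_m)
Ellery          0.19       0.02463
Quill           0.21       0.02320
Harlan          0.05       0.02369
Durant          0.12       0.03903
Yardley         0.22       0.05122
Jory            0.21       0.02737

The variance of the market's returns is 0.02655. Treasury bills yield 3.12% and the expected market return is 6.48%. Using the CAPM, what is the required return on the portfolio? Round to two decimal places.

β_Ellery = 0.02463 / 0.02655 = 0.9277
β_Quill = 0.02320 / 0.02655 = 0.8738
β_Harlan = 0.02369 / 0.02655 = 0.8923
β_Durant = 0.03903 / 0.02655 = 1.4701
β_Yardley = 0.05122 / 0.02655 = 1.9292
β_Jory = 0.02737 / 0.02655 = 1.0309
β_P = Σ w_i β_i = 0.19×0.9277 + 0.21×0.8738 + 0.05×0.8923 + 0.12×1.4701 + 0.22×1.9292 + 0.21×1.0309 = 1.2217
MRP = 6.48% − 3.12% = 3.36%
E(R_P) = R_f + β_P × MRP = 3.12% + 1.2217 × 3.36% = 7.22%

7.22%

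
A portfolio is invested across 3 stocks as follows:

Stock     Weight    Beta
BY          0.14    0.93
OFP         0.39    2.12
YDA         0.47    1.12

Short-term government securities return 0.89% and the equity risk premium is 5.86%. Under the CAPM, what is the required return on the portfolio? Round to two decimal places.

9.58%

β_P = Σ w_i β_i = 0.14×0.93 + 0.39×2.12 + 0.47×1.12 = 1.4834
E(R_P) = R_f + β_P × MRP = 0.89% + 1.4834 × 5.86% = 9.58%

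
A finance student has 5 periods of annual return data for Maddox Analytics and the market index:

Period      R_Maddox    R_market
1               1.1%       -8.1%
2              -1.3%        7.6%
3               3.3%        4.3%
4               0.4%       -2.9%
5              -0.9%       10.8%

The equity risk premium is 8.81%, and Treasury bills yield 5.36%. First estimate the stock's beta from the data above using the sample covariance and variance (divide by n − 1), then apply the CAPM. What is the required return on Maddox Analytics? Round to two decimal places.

Mean R_i = (1.1 − 1.3 + 3.3 + 0.4 − 0.9) / 5 = 0.5200%
Mean R_m = (-8.1 + 7.6 + 4.3 − 2.9 + 10.8) / 5 = 2.3400%
Σ(R_i − R̄_i)(R_m − R̄_m) = -21.5640  ⇒  Cov = -21.5640 / 4 = -5.3910
Σ(R_m − R̄_m)² = 239.5320  ⇒  Var(R_m) = 239.5320 / 4 = 59.8830
β = Cov / Var(R_m) = -5.3910 / 59.8830 = -0.0900
E(R) = R_f + β × MRP = 5.36% + -0.0900 × 8.81% = 4.57%

4.57%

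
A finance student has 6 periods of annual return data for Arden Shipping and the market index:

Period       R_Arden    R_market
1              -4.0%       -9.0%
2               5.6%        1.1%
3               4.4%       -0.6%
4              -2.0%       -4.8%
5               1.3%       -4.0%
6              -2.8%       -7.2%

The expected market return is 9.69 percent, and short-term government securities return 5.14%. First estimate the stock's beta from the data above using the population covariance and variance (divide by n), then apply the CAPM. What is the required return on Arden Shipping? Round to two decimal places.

9.74%

Mean R_i = (-4.0 + 5.6 + 4.4 − 2.0 + 1.3 − 2.8) / 6 = 0.4167%
Mean R_m = (-9.0 + 1.1 − 0.6 − 4.8 − 4.0 − 7.2) / 6 = -4.0833%
Σ(R_i − R̄_i)(R_m − R̄_m) = 74.2883  ⇒  Cov = 74.2883 / 6 = 12.3814
Σ(R_m − R̄_m)² = 73.4083  ⇒  Var(R_m) = 73.4083 / 6 = 12.2347
β = Cov / Var(R_m) = 12.3814 / 12.2347 = 1.0120
MRP = 9.69% − 5.14% = 4.55%
E(R) = R_f + β × MRP = 5.14% + 1.0120 × 4.55% = 9.74%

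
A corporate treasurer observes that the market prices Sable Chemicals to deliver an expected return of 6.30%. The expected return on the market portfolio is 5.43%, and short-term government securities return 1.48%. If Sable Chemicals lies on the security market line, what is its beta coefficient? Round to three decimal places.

MRP = 5.43% − 1.48% = 3.95%
β = (E(R) − R_f) / MRP = (6.30% − 1.48%) / 3.95% = 4.82% / 3.95% = 1.220

1.220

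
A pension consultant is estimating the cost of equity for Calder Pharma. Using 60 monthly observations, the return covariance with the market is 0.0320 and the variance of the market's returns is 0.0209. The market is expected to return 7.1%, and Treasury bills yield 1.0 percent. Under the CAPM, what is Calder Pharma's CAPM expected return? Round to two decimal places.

10.34%

β = Cov(R_i, R_m) / Var(R_m) = 0.0320 / 0.0209 = 1.5311
MRP = 7.1% − 1.0% = 6.10%
E(R) = R_f + β × MRP = 1.0% + 1.5311 × 6.1% = 10.34%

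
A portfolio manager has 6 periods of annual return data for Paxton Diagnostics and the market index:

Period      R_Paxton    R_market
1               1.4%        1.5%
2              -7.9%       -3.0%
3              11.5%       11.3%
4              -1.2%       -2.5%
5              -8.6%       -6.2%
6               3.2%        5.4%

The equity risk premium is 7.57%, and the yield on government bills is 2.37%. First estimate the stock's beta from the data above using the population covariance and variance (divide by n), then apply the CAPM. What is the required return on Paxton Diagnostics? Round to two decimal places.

10.87%

Mean R_i = (1.4 − 7.9 + 11.5 − 1.2 − 8.6 + 3.2) / 6 = -0.2667%
Mean R_m = (1.5 − 3.0 + 11.3 − 2.5 − 6.2 + 5.4) / 6 = 1.0833%
Σ(R_i − R̄_i)(R_m − R̄_m) = 231.0833  ⇒  Cov = 231.0833 / 6 = 38.5139
Σ(R_m − R̄_m)² = 205.7483  ⇒  Var(R_m) = 205.7483 / 6 = 34.2914
β = Cov / Var(R_m) = 38.5139 / 34.2914 = 1.1231
E(R) = R_f + β × MRP = 2.37% + 1.1231 × 7.57% = 10.87%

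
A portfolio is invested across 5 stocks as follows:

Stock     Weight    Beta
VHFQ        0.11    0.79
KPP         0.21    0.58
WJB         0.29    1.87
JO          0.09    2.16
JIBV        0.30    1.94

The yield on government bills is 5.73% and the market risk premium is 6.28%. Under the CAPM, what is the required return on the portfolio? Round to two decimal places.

15.32%

β_P = Σ w_i β_i = 0.11×0.79 + 0.21×0.58 + 0.29×1.87 + 0.09×2.16 + 0.30×1.94 = 1.5274
E(R_P) = R_f + β_P × MRP = 5.73% + 1.5274 × 6.28% = 15.32%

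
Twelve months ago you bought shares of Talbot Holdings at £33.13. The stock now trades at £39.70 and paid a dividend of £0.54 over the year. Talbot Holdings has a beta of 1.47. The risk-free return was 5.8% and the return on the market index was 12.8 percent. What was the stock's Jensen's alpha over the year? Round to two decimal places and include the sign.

Realised HPR = (P1 + D1 − P0) / P0 = (39.70 + 0.54 − 33.13) / 33.13 = 7.11 / 33.13 = 21.4609%
MRP = 12.8% − 5.8% = 7.00%
CAPM required = R_f + β·MRP = 5.8% + 1.47 × 7.0% = 16.0900%
α = realised − required = 21.4609% − 16.0900% = +5.37%

+5.37%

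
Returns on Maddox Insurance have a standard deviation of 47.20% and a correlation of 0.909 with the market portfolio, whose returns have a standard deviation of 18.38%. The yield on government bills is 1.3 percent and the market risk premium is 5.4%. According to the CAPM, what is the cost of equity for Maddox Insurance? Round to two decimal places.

13.91%

β = ρ × σ_i / σ_m = 0.909 × 47.20% / 18.38% = 2.3343
E(R) = 1.3% + 2.3343 × 5.4% = 13.91%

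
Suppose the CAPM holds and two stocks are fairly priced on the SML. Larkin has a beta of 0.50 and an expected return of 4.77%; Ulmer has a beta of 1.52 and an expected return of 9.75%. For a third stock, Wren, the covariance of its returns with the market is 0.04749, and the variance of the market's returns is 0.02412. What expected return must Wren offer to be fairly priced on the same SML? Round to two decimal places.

11.94%

MRP = (9.75% − 4.77%) / (1.52 − 0.50) = 4.8824%
R_f = 4.77% − 0.50 × 4.8824% = 2.3288%
β_Wren = Cov / Var(R_m) = 0.04749 / 0.02412 = 1.9689
E(R_Wren) = R_f + β × MRP = 2.3288% + 1.9689 × 4.8824% = 11.94%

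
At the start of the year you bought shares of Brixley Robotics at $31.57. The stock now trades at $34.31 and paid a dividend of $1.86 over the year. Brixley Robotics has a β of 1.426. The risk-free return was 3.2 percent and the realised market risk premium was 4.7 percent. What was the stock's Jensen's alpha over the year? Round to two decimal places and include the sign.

Realised HPR = (P1 + D1 − P0) / P0 = (34.31 + 1.86 − 31.57) / 31.57 = 4.60 / 31.57 = 14.5708%
CAPM required = R_f + β·MRP = 3.2% + 1.426 × 4.7% = 9.9022%
α = realised − required = 14.5708% − 9.9022% = +4.67%

+4.67%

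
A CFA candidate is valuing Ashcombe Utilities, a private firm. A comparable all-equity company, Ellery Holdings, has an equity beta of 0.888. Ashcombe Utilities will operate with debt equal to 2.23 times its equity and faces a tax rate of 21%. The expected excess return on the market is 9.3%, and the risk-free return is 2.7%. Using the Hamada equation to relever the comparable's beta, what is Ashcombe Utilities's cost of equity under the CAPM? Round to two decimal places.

β_L = β_U × [1 + (1 − t)(D/E)] = 0.888 × [1 + (1 − 0.21) × 2.23]
    = 0.888 × [1 + 0.79 × 2.23] = 0.888 × 2.7617 = 2.4524
E(R) = R_f + β_L × MRP = 2.7% + 2.4524 × 9.3% = 25.51%

25.51%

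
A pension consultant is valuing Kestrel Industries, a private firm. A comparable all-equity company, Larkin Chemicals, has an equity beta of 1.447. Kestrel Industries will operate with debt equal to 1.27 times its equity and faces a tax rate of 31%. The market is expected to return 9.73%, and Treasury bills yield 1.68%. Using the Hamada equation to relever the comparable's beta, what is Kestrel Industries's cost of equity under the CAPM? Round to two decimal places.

β_L = β_U × [1 + (1 − t)(D/E)] = 1.447 × [1 + (1 − 0.31) × 1.27]
    = 1.447 × [1 + 0.69 × 1.27] = 1.447 × 1.8763 = 2.7150
MRP = 9.73% − 1.68% = 8.05%
E(R) = R_f + β_L × MRP = 1.68% + 2.7150 × 8.05% = 23.54%

23.54%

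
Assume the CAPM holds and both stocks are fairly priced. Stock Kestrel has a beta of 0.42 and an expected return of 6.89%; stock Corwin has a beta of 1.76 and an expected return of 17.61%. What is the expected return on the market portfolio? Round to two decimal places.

Both satisfy E(R) = R_f + β·MRP, so the slope of the SML is
MRP = (17.61% − 6.89%) / (1.76 − 0.42) = 10.72% / 1.34 = 8.0000%
R_f = E(R_Kestrel) − β_Kestrel·MRP = 6.89% − 0.42 × 8.0000% = 3.5300%
E(R_m) = R_f + MRP = 3.5300% + 8.0000% = 11.53%

11.53%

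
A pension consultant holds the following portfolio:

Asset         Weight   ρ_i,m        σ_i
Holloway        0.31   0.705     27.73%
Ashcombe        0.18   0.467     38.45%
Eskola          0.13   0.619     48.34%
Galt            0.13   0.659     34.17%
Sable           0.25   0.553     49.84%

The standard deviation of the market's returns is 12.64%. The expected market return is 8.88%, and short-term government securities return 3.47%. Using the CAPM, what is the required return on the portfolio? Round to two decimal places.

13.31%

β_Holloway = 0.705 × 27.73% / 12.64% = 1.5466
β_Ashcombe = 0.467 × 38.45% / 12.64% = 1.4206
β_Eskola = 0.619 × 48.34% / 12.64% = 2.3673
β_Galt = 0.659 × 34.17% / 12.64% = 1.7815
β_Sable = 0.553 × 49.84% / 12.64% = 2.1805
β_P = Σ w_i β_i = 0.31×1.5466 + 0.18×1.4206 + 0.13×2.3673 + 0.13×1.7815 + 0.25×2.1805 = 1.8196
MRP = 8.88% − 3.47% = 5.41%
E(R_P) = R_f + β_P × MRP = 3.47% + 1.8196 × 5.41% = 13.31%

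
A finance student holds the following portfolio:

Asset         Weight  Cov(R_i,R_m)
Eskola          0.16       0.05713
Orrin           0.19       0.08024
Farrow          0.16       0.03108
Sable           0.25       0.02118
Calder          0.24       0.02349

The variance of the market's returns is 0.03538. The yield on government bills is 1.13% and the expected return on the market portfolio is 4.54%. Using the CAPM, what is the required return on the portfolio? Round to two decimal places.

β_Eskola = 0.05713 / 0.03538 = 1.6148
β_Orrin = 0.08024 / 0.03538 = 2.2679
β_Farrow = 0.03108 / 0.03538 = 0.8785
β_Sable = 0.02118 / 0.03538 = 0.5986
β_Calder = 0.02349 / 0.03538 = 0.6639
β_P = Σ w_i β_i = 0.16×1.6148 + 0.19×2.2679 + 0.16×0.8785 + 0.25×0.5986 + 0.24×0.6639 = 1.1388
MRP = 4.54% − 1.13% = 3.41%
E(R_P) = R_f + β_P × MRP = 1.13% + 1.1388 × 3.41% = 5.01%

5.01%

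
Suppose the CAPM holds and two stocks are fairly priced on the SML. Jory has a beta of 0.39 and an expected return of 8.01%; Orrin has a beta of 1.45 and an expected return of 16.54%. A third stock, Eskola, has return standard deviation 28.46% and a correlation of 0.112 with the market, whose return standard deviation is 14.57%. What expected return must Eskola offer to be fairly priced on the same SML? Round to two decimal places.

6.63%

MRP = (16.54% − 8.01%) / (1.45 − 0.39) = 8.0472%
R_f = 8.01% − 0.39 × 8.0472% = 4.8716%
β_Eskola = ρ·σ_i/σ_m = 0.112 × 28.46 / 14.57 = 0.2188
E(R_Eskola) = R_f + β × MRP = 4.8716% + 0.2188 × 8.0472% = 6.63%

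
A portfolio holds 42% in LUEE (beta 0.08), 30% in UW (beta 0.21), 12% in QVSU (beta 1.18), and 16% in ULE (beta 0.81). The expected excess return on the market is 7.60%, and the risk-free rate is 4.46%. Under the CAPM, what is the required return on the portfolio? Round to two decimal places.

β_P = Σ w_i β_i = 0.42×0.08 + 0.30×0.21 + 0.12×1.18 + 0.16×0.81 = 0.3678
E(R_P) = R_f + β_P × MRP = 4.46% + 0.3678 × 7.60% = 7.26%

7.26%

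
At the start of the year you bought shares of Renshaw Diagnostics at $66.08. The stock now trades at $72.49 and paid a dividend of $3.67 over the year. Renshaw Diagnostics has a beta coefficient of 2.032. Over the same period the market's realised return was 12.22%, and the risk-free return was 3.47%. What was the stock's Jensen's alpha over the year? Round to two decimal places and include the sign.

-6.00%

Realised HPR = (P1 + D1 − P0) / P0 = (72.49 + 3.67 − 66.08) / 66.08 = 10.08 / 66.08 = 15.2542%
MRP = 12.22% − 3.47% = 8.75%
CAPM required = R_f + β·MRP = 3.47% + 2.032 × 8.75% = 21.25000%
α = realised − required = 15.2542% − 21.25000% = -6.00%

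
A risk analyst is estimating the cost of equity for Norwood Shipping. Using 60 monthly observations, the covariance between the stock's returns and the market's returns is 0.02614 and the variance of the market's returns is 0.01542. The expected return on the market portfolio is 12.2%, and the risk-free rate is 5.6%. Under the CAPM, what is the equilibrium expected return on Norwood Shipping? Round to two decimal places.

β = Cov(R_i, R_m) / Var(R_m) = 0.02614 / 0.01542 = 1.6952
MRP = 12.2% − 5.6% = 6.60%
E(R) = R_f + β × MRP = 5.6% + 1.6952 × 6.6% = 16.79%

16.79%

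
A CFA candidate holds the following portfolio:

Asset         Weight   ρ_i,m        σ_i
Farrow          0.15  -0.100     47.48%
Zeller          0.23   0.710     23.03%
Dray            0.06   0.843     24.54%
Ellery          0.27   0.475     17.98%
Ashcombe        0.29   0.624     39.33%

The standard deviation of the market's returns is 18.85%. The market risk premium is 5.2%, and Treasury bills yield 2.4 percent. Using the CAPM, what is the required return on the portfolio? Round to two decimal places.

β_Farrow = -0.100 × 47.48% / 18.85% = -0.2519
β_Zeller = 0.710 × 23.03% / 18.85% = 0.8674
β_Dray = 0.843 × 24.54% / 18.85% = 1.0975
β_Ellery = 0.475 × 17.98% / 18.85% = 0.4531
β_Ashcombe = 0.624 × 39.33% / 18.85% = 1.3020
β_P = Σ w_i β_i = 0.15×-0.2519 + 0.23×0.8674 + 0.06×1.0975 + 0.27×0.4531 + 0.29×1.3020 = 0.7275
E(R_P) = R_f + β_P × MRP = 2.4% + 0.7275 × 5.2% = 6.18%

6.18%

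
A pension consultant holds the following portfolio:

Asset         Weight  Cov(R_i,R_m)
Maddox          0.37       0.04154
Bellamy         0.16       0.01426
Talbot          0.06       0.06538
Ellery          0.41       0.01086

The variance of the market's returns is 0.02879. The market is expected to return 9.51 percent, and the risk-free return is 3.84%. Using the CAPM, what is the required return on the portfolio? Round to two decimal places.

8.97%

β_Maddox = 0.04154 / 0.02879 = 1.4429
β_Bellamy = 0.01426 / 0.02879 = 0.4953
β_Talbot = 0.06538 / 0.02879 = 2.2709
β_Ellery = 0.01086 / 0.02879 = 0.3772
β_P = Σ w_i β_i = 0.37×1.4429 + 0.16×0.4953 + 0.06×2.2709 + 0.41×0.3772 = 0.9040
MRP = 9.51% − 3.84% = 5.67%
E(R_P) = R_f + β_P × MRP = 3.84% + 0.9040 × 5.67% = 8.97%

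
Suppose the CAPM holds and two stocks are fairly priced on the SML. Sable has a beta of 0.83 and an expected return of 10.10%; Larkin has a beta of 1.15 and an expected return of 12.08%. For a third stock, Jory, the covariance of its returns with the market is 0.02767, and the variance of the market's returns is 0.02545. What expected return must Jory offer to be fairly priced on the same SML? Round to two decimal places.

MRP = (12.08% − 10.10%) / (1.15 − 0.83) = 6.1875%
R_f = 10.10% − 0.83 × 6.1875% = 4.9644%
β_Jory = Cov / Var(R_m) = 0.02767 / 0.02545 = 1.0872
E(R_Jory) = R_f + β × MRP = 4.9644% + 1.0872 × 6.1875% = 11.69%

11.69%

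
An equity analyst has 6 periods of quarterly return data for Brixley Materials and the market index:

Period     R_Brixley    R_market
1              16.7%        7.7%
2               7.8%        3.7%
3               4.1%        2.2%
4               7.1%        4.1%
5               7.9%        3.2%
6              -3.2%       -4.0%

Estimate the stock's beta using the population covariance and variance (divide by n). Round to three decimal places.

1.636

Mean R_i = (16.7 + 7.8 + 4.1 + 7.1 + 7.9 − 3.2) / 6 = 6.7333%
Mean R_m = (7.7 + 3.7 + 2.2 + 4.1 + 3.2 − 4.0) / 6 = 2.8167%
Σ(R_i − R̄_i)(R_m − R̄_m) = 119.8667  ⇒  Cov = 119.8667 / 6 = 19.9778
Σ(R_m − R̄_m)² = 73.2683  ⇒  Var(R_m) = 73.2683 / 6 = 12.2114
β = Cov / Var(R_m) = 19.9778 / 12.2114 = 1.6360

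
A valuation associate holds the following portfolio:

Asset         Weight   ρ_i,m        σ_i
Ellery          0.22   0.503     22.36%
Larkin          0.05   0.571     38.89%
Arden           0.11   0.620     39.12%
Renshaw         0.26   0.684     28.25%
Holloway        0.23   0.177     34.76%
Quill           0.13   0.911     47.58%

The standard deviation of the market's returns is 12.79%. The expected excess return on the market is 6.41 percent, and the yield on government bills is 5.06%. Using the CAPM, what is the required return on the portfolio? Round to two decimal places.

β_Ellery = 0.503 × 22.36% / 12.79% = 0.8794
β_Larkin = 0.571 × 38.89% / 12.79% = 1.7362
β_Arden = 0.620 × 39.12% / 12.79% = 1.8964
β_Renshaw = 0.684 × 28.25% / 12.79% = 1.5108
β_Holloway = 0.177 × 34.76% / 12.79% = 0.4810
β_Quill = 0.911 × 47.58% / 12.79% = 3.3890
β_P = Σ w_i β_i = 0.22×0.8794 + 0.05×1.7362 + 0.11×1.8964 + 0.26×1.5108 + 0.23×0.4810 + 0.13×3.3890 = 1.4329
E(R_P) = R_f + β_P × MRP = 5.06% + 1.4329 × 6.41% = 14.24%

14.24%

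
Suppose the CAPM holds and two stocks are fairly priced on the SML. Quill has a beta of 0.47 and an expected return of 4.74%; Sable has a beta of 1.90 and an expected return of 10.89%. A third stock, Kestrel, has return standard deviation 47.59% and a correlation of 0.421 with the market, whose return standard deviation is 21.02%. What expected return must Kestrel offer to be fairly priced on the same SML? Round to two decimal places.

6.82%

MRP = (10.89% − 4.74%) / (1.90 − 0.47) = 4.3007%
R_f = 4.74% − 0.47 × 4.3007% = 2.7187%
β_Kestrel = ρ·σ_i/σ_m = 0.421 × 47.59 / 21.02 = 0.9532
E(R_Kestrel) = R_f + β × MRP = 2.7187% + 0.9532 × 4.3007% = 6.82%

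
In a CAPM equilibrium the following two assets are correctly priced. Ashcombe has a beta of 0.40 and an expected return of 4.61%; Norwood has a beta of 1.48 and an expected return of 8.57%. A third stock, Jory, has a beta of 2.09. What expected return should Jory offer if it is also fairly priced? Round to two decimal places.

10.81%

MRP (SML slope) = (8.57% − 4.61%) / (1.48 − 0.40) = 3.96% / 1.08 = 3.6667%
R_f (intercept) = 4.61% − 0.40 × 3.6667% = 3.1433%
E(R_Jory) = R_f + β × MRP = 3.1433% + 2.09 × 3.6667% = 10.81%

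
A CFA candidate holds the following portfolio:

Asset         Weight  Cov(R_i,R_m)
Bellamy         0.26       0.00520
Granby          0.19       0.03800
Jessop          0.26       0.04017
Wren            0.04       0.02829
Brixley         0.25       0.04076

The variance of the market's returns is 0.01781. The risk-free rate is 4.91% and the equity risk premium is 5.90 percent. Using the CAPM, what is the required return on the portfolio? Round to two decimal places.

β_Bellamy = 0.00520 / 0.01781 = 0.2920
β_Granby = 0.03800 / 0.01781 = 2.1336
β_Jessop = 0.04017 / 0.01781 = 2.2555
β_Wren = 0.02829 / 0.01781 = 1.5884
β_Brixley = 0.04076 / 0.01781 = 2.2886
β_P = Σ w_i β_i = 0.26×0.2920 + 0.19×2.1336 + 0.26×2.2555 + 0.04×1.5884 + 0.25×2.2886 = 1.7034
E(R_P) = R_f + β_P × MRP = 4.91% + 1.7034 × 5.90% = 14.96%

14.96%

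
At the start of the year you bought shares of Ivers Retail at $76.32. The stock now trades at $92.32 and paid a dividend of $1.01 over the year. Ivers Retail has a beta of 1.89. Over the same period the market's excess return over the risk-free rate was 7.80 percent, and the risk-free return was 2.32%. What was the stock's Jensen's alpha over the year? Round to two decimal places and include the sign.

Realised HPR = (P1 + D1 − P0) / P0 = (92.32 + 1.01 − 76.32) / 76.32 = 17.01 / 76.32 = 22.2877%
CAPM required = R_f + β·MRP = 2.32% + 1.89 × 7.80% = 17.0620%
α = realised − required = 22.2877% − 17.0620% = +5.23%

+5.23%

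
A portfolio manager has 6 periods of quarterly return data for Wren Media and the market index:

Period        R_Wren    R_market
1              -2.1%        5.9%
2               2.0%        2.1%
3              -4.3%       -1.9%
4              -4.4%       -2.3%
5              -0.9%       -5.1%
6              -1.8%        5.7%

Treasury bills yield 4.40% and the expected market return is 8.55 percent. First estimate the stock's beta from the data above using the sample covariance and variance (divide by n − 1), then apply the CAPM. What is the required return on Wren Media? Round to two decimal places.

4.92%

Mean R_i = (-2.1 + 2.0 − 4.3 − 4.4 − 0.9 − 1.8) / 6 = -1.9167%
Mean R_m = (5.9 + 2.1 − 1.9 − 2.3 − 5.1 + 5.7) / 6 = 0.7333%
Σ(R_i − R̄_i)(R_m − R̄_m) = 12.8633  ⇒  Cov = 12.8633 / 5 = 2.5727
Σ(R_m − R̄_m)² = 103.3933  ⇒  Var(R_m) = 103.3933 / 5 = 20.6787
β = Cov / Var(R_m) = 2.5727 / 20.6787 = 0.1244
MRP = 8.55% − 4.40% = 4.15%
E(R) = R_f + β × MRP = 4.40% + 0.1244 × 4.15% = 4.92%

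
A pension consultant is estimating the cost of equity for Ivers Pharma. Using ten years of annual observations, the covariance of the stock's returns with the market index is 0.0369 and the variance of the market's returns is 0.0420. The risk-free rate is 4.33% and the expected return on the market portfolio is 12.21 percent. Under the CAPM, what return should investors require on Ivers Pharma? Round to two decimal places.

β = Cov(R_i, R_m) / Var(R_m) = 0.0369 / 0.0420 = 0.8786
MRP = 12.21% − 4.33% = 7.88%
E(R) = R_f + β × MRP = 4.33% + 0.8786 × 7.88% = 11.25%

11.25%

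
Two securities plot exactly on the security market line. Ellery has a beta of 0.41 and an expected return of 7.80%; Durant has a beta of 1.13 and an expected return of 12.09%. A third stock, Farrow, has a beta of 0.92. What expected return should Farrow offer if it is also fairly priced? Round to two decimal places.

10.84%

MRP (SML slope) = (12.09% − 7.80%) / (1.13 − 0.41) = 4.29% / 0.72 = 5.9583%
R_f (intercept) = 7.80% − 0.41 × 5.9583% = 5.3571%
E(R_Farrow) = R_f + β × MRP = 5.3571% + 0.92 × 5.9583% = 10.84%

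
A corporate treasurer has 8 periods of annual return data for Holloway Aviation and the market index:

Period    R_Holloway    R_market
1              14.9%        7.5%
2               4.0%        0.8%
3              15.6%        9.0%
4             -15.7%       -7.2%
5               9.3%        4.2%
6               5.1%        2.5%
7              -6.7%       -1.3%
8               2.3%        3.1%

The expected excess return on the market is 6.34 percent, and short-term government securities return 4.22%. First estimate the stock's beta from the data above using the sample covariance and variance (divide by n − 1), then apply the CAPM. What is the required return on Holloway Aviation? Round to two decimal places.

17.10%

Mean R_i = (14.9 + 4.0 + 15.6 − 15.7 + 9.3 + 5.1 − 6.7 + 2.3) / 8 = 3.6000%
Mean R_m = (7.5 + 0.8 + 9.0 − 7.2 + 4.2 + 2.5 − 1.3 + 3.1) / 8 = 2.3250%
Σ(R_i − R̄_i)(R_m − R̄_m) = 369.0800  ⇒  Cov = 369.0800 / 7 = 52.7257
Σ(R_m − R̄_m)² = 181.6750  ⇒  Var(R_m) = 181.6750 / 7 = 25.9536
β = Cov / Var(R_m) = 52.7257 / 25.9536 = 2.0315
E(R) = R_f + β × MRP = 4.22% + 2.0315 × 6.34% = 17.10%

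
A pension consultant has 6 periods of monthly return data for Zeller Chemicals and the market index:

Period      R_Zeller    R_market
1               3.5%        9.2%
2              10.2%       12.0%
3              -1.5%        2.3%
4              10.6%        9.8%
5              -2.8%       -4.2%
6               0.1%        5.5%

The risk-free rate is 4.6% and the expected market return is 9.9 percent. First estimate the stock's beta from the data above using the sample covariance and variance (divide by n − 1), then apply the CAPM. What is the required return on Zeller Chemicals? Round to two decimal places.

Mean R_i = (3.5 + 10.2 − 1.5 + 10.6 − 2.8 + 0.1) / 6 = 3.3500%
Mean R_m = (9.2 + 12.0 + 2.3 + 9.8 − 4.2 + 5.5) / 6 = 5.7667%
Σ(R_i − R̄_i)(R_m − R̄_m) = 151.4300  ⇒  Cov = 151.4300 / 5 = 30.2860
Σ(R_m − R̄_m)² = 178.3333  ⇒  Var(R_m) = 178.3333 / 5 = 35.6667
β = Cov / Var(R_m) = 30.2860 / 35.6667 = 0.8491
MRP = 9.9% − 4.6% = 5.30%
E(R) = R_f + β × MRP = 4.6% + 0.8491 × 5.3% = 9.10%

9.10%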